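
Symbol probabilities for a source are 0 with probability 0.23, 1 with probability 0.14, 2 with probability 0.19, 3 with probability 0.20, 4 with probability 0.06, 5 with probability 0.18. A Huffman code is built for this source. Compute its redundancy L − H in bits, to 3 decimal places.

Entropy H = −Σ p log₂ p ≈ 2.4932 bits.
Huffman merges: 3/50+7/50→1/5; 9/50+19/100→37/100; 1/5+1/5→2/5; 23/100+37/100→3/5; 2/5+3/5→1. L = 257/100 ≈ 2.5700.
L − H = 2.5700 − 2.4932 = 0.077 bits.

0.077 bits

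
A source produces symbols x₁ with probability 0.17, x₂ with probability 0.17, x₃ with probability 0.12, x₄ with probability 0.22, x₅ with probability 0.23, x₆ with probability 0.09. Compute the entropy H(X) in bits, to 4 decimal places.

2.5171 bits

H = −Σ pᵢ log₂ pᵢ.
−0.17·log₂(0.17) = 0.4346
−0.17·log₂(0.17) = 0.4346
−0.12·log₂(0.12) = 0.3671
−0.22·log₂(0.22) = 0.4806
−0.23·log₂(0.23) = 0.4877
−0.09·log₂(0.09) = 0.3127
Sum ≈ 2.5171 → 2.5171 bits.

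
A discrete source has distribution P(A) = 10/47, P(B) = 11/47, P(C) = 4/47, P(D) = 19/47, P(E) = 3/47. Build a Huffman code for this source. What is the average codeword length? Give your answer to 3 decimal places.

2.106 bits/symbol

Repeatedly combine the two least-probable nodes; the expected code length is the sum of the merged weights.
merge 3/47 + 4/47 → 7/47
merge 7/47 + 10/47 → 17/47
merge 11/47 + 17/47 → 28/47
merge 19/47 + 28/47 → 1
L = 7/47 + 17/47 + 28/47 + 1 = 99/47 ≈ 2.106 bits/symbol.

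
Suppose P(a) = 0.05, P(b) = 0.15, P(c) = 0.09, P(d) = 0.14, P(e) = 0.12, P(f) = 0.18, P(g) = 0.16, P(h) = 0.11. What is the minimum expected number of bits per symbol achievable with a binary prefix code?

2.96 bits/symbol

Repeatedly combine the two least-probable nodes; the expected code length is the sum of the merged weights.
merge 1/20 + 9/100 → 7/50
merge 11/100 + 3/25 → 23/100
merge 7/50 + 7/50 → 7/25
merge 3/20 + 4/25 → 31/100
merge 9/50 + 23/100 → 41/100
merge 7/25 + 31/100 → 59/100
merge 41/100 + 59/100 → 1
L = 7/50 + 23/100 + 7/25 + 31/100 + 41/100 + 59/100 + 1 = 74/25 = 2.96 bits/symbol.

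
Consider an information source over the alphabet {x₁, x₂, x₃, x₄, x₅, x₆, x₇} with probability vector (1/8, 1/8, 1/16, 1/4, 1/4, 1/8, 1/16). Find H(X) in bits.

Each probability is a power of 1/2, so log₂(1/p) is an integer.
H = Σ p·log₂(1/p) = 1/8·3 + 1/8·3 + 1/16·4 + 1/4·2 + 1/4·2 + 1/8·3 + 1/16·4 = 2.625 bits.

2.625 bits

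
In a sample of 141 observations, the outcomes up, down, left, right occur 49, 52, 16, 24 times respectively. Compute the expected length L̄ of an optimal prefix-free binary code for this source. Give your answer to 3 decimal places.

1.915 bits/symbol

Probabilities are the counts divided by 141.
Repeatedly combine the two least-probable nodes; the expected code length is the sum of the merged weights.
merge 16/141 + 8/47 → 40/141
merge 40/141 + 49/141 → 89/141
merge 52/141 + 89/141 → 1
L = 40/141 + 89/141 + 1 = 90/47 ≈ 1.915 bits/symbol.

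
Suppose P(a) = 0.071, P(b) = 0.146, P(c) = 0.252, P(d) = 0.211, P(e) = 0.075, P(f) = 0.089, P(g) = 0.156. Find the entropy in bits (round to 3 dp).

H = −Σ pᵢ log₂ pᵢ.
−0.071·log₂(0.071) = 0.2709
−0.146·log₂(0.146) = 0.4053
−0.252·log₂(0.252) = 0.5011
−0.211·log₂(0.211) = 0.4736
−0.075·log₂(0.075) = 0.2803
−0.089·log₂(0.089) = 0.3106
−0.156·log₂(0.156) = 0.4181
Sum ≈ 2.6600 → 2.660 bits.

2.660 bits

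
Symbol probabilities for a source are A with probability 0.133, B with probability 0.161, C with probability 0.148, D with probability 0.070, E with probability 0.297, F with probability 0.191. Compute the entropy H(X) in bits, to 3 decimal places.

2.464 bits

H = −Σ pᵢ log₂ pᵢ.
−0.133·log₂(0.133) = 0.3871
−0.161·log₂(0.161) = 0.4242
−0.148·log₂(0.148) = 0.4079
−0.070·log₂(0.070) = 0.2686
−0.297·log₂(0.297) = 0.5202
−0.191·log₂(0.191) = 0.4562
Sum ≈ 2.4642 → 2.464 bits.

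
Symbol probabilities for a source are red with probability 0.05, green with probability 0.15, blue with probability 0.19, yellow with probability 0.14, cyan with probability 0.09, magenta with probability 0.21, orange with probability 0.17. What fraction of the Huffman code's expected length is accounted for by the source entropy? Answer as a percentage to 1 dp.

98.5%

Entropy H = −Σ p log₂ p ≈ 2.6990 bits.
Huffman merges: 1/20+9/100→7/50; 7/50+7/50→7/25; 3/20+17/100→8/25; 19/100+21/100→2/5; 7/25+8/25→3/5; 2/5+3/5→1. L = 137/50 ≈ 2.7400.
Efficiency = H/L = 2.6990/2.7400 = 98.5%.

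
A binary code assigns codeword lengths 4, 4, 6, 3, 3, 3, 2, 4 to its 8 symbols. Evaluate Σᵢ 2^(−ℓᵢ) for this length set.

With common denominator 2^6 = 64: Σ 2^(−ℓᵢ) = 4/64 + 4/64 + 1/64 + 8/64 + 8/64 + 8/64 + 16/64 + 4/64 = 53/64 = 0.828125.

0.828125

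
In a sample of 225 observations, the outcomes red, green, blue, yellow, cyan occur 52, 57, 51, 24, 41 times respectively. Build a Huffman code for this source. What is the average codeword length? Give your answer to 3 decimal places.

2.289 bits/symbol

Probabilities are the counts divided by 225.
Repeatedly combine the two least-probable nodes; the expected code length is the sum of the merged weights.
merge 8/75 + 41/225 → 13/45
merge 17/75 + 52/225 → 103/225
merge 19/75 + 13/45 → 122/225
merge 103/225 + 122/225 → 1
L = 13/45 + 103/225 + 122/225 + 1 = 103/45 ≈ 2.289 bits/symbol.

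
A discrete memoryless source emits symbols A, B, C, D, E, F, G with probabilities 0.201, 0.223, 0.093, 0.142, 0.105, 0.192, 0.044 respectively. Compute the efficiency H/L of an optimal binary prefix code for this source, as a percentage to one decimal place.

Entropy H = −Σ p log₂ p ≈ 2.6634 bits.
Huffman merges: 11/250+93/1000→137/1000; 21/200+137/1000→121/500; 71/500+24/125→167/500; 201/1000+223/1000→53/125; 121/500+167/500→72/125; 53/125+72/125→1. L = 2713/1000 ≈ 2.7130.
Efficiency = H/L = 2.6634/2.7130 = 98.2%.

98.2%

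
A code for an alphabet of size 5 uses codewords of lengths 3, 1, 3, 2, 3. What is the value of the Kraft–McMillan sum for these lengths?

1.125

With common denominator 2^3 = 8: Σ 2^(−ℓᵢ) = 1/8 + 4/8 + 1/8 + 2/8 + 1/8 = 9/8 = 1.125.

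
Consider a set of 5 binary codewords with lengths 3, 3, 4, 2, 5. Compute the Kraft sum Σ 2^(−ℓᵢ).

With common denominator 2^5 = 32: Σ 2^(−ℓᵢ) = 4/32 + 4/32 + 2/32 + 8/32 + 1/32 = 19/32 = 0.59375.

0.59375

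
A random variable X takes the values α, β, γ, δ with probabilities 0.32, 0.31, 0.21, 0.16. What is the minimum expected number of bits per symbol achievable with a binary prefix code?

Repeatedly combine the two least-probable nodes; the expected code length is the sum of the merged weights.
merge 4/25 + 21/100 → 37/100
merge 31/100 + 8/25 → 63/100
merge 37/100 + 63/100 → 1
L = 37/100 + 63/100 + 1 = 2 bits/symbol.

2 bits/symbol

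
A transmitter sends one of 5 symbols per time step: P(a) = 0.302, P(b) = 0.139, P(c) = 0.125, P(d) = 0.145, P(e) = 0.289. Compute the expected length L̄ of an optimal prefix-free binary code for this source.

2.264 bits/symbol

Repeatedly combine the two least-probable nodes; the expected code length is the sum of the merged weights.
merge 1/8 + 139/1000 → 33/125
merge 29/200 + 33/125 → 409/1000
merge 289/1000 + 151/500 → 591/1000
merge 409/1000 + 591/1000 → 1
L = 33/125 + 409/1000 + 591/1000 + 1 = 283/125 = 2.264 bits/symbol.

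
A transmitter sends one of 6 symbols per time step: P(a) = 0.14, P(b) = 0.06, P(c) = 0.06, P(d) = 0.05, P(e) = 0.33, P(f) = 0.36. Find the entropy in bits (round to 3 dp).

H = −Σ pᵢ log₂ pᵢ.
−0.14·log₂(0.14) = 0.3971
−0.06·log₂(0.06) = 0.2435
−0.06·log₂(0.06) = 0.2435
−0.05·log₂(0.05) = 0.2161
−0.33·log₂(0.33) = 0.5278
−0.36·log₂(0.36) = 0.5306
Sum ≈ 2.1587 → 2.159 bits.

2.159 bits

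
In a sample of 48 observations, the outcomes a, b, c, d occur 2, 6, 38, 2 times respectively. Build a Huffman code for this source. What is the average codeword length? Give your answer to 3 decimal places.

1.292 bits/symbol

Probabilities are the counts divided by 48.
Repeatedly combine the two least-probable nodes; the expected code length is the sum of the merged weights.
merge 1/24 + 1/24 → 1/12
merge 1/12 + 1/8 → 5/24
merge 5/24 + 19/24 → 1
L = 1/12 + 5/24 + 1 = 31/24 ≈ 1.292 bits/symbol.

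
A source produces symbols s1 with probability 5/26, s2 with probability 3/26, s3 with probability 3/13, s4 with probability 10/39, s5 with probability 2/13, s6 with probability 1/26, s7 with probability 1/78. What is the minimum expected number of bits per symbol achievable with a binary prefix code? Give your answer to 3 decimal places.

2.538 bits/symbol

Repeatedly combine the two least-probable nodes; the expected code length is the sum of the merged weights.
merge 1/78 + 1/26 → 2/39
merge 2/39 + 3/26 → 1/6
merge 2/13 + 1/6 → 25/78
merge 5/26 + 3/13 → 11/26
merge 10/39 + 25/78 → 15/26
merge 11/26 + 15/26 → 1
L = 2/39 + 1/6 + 25/78 + 11/26 + 15/26 + 1 = 33/13 ≈ 2.538 bits/symbol.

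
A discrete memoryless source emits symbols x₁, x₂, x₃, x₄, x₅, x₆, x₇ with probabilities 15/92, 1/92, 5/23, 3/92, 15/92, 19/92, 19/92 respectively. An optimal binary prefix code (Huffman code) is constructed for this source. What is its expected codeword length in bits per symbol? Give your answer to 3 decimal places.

Repeatedly combine the two least-probable nodes; the expected code length is the sum of the merged weights.
merge 1/92 + 3/92 → 1/23
merge 1/23 + 15/92 → 19/92
merge 15/92 + 19/92 → 17/46
merge 19/92 + 19/92 → 19/46
merge 5/23 + 17/46 → 27/46
merge 19/46 + 27/46 → 1
L = 1/23 + 19/92 + 17/46 + 19/46 + 27/46 + 1 = 241/92 ≈ 2.620 bits/symbol.

2.620 bits/symbol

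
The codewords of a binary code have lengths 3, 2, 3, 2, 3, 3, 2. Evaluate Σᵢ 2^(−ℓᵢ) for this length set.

1.25

With common denominator 2^3 = 8: Σ 2^(−ℓᵢ) = 1/8 + 2/8 + 1/8 + 2/8 + 1/8 + 1/8 + 2/8 = 10/8 = 1.25.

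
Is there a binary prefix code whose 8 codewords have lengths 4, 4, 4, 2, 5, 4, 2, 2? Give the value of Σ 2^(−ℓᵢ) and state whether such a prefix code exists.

1.03125; no

With common denominator 2^5 = 32: Σ 2^(−ℓᵢ) = 2/32 + 2/32 + 2/32 + 8/32 + 1/32 + 2/32 + 8/32 + 8/32 = 33/32 = 1.03125.
Kraft's inequality requires Σ ≤ 1; here Σ = 1.03125 > 1, so no such prefix code exists.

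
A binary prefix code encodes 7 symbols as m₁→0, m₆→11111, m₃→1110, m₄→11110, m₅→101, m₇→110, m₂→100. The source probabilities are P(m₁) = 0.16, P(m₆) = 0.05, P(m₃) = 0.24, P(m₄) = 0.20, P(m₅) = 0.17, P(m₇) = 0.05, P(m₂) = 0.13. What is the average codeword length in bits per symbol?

L̄ = Σ pᵢ·ℓᵢ = 0.16·1 + 0.05·5 + 0.24·4 + 0.20·5 + 0.17·3 + 0.05·3 + 0.13·3 = 3.42 bits/symbol.

3.42 bits/symbol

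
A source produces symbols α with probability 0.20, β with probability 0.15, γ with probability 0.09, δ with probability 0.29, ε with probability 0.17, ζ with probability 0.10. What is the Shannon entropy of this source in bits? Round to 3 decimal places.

H = −Σ pᵢ log₂ pᵢ.
−0.20·log₂(0.20) = 0.4644
−0.15·log₂(0.15) = 0.4105
−0.09·log₂(0.09) = 0.3127
−0.29·log₂(0.29) = 0.5179
−0.17·log₂(0.17) = 0.4346
−0.10·log₂(0.10) = 0.3322
Sum ≈ 2.4723 → 2.472 bits.

2.472 bits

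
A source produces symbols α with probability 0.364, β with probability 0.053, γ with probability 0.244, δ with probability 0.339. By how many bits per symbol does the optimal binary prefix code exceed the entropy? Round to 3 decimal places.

0.152 bits

Entropy H = −Σ p log₂ p ≈ 1.7809 bits.
Huffman merges: 53/1000+61/250→297/1000; 297/1000+339/1000→159/250; 91/250+159/250→1. L = 1933/1000 ≈ 1.9330.
L − H = 1.9330 − 1.7809 = 0.152 bits.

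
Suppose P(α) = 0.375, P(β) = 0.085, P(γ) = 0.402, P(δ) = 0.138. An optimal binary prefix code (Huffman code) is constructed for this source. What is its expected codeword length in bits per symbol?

Repeatedly combine the two least-probable nodes; the expected code length is the sum of the merged weights.
merge 17/200 + 69/500 → 223/1000
merge 223/1000 + 3/8 → 299/500
merge 201/500 + 299/500 → 1
L = 223/1000 + 299/500 + 1 = 1821/1000 = 1.821 bits/symbol.

1.821 bits/symbol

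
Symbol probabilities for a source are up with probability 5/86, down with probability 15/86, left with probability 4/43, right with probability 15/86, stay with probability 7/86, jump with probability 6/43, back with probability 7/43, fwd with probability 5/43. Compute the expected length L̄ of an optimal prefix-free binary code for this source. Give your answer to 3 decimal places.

Repeatedly combine the two least-probable nodes; the expected code length is the sum of the merged weights.
merge 5/86 + 7/86 → 6/43
merge 4/43 + 5/43 → 9/43
merge 6/43 + 6/43 → 12/43
merge 7/43 + 15/86 → 29/86
merge 15/86 + 9/43 → 33/86
merge 12/43 + 29/86 → 53/86
merge 33/86 + 53/86 → 1
L = 6/43 + 9/43 + 12/43 + 29/86 + 33/86 + 53/86 + 1 = 255/86 ≈ 2.965 bits/symbol.

2.965 bits/symbol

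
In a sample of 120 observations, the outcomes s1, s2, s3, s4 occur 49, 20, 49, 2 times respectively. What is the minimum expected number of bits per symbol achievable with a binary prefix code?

1.775 bits/symbol

Probabilities are the counts divided by 120.
Repeatedly combine the two least-probable nodes; the expected code length is the sum of the merged weights.
merge 1/60 + 1/6 → 11/60
merge 11/60 + 49/120 → 71/120
merge 49/120 + 71/120 → 1
L = 11/60 + 71/120 + 1 = 71/40 = 1.775 bits/symbol.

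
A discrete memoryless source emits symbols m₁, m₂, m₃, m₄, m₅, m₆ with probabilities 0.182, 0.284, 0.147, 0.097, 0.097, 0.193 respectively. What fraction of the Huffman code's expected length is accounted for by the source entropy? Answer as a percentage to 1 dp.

98.3%

Entropy H = −Σ p log₂ p ≈ 2.4808 bits.
Huffman merges: 97/1000+97/1000→97/500; 147/1000+91/500→329/1000; 193/1000+97/500→387/1000; 71/250+329/1000→613/1000; 387/1000+613/1000→1. L = 2523/1000 ≈ 2.5230.
Efficiency = H/L = 2.4808/2.5230 = 98.3%.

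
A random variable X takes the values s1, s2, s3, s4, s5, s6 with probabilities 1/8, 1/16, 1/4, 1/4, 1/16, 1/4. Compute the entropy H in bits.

Each probability is a power of 1/2, so log₂(1/p) is an integer.
H = Σ p·log₂(1/p) = 1/8·3 + 1/16·4 + 1/4·2 + 1/4·2 + 1/16·4 + 1/4·2 = 2.375 bits.

2.375 bits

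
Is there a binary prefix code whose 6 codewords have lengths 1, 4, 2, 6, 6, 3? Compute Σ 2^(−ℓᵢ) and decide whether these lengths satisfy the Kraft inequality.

0.96875; yes

With common denominator 2^6 = 64: Σ 2^(−ℓᵢ) = 32/64 + 4/64 + 16/64 + 1/64 + 1/64 + 8/64 = 62/64 = 0.96875.
Kraft's inequality requires Σ ≤ 1; here Σ = 0.96875 ≤ 1, so such a prefix code exists.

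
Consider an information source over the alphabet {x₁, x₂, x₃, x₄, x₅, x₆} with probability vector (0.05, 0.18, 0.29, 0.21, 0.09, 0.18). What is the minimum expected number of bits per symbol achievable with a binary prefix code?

2.46 bits/symbol

Repeatedly combine the two least-probable nodes; the expected code length is the sum of the merged weights.
merge 1/20 + 9/100 → 7/50
merge 7/50 + 9/50 → 8/25
merge 9/50 + 21/100 → 39/100
merge 29/100 + 8/25 → 61/100
merge 39/100 + 61/100 → 1
L = 7/50 + 8/25 + 39/100 + 61/100 + 1 = 123/50 = 2.46 bits/symbol.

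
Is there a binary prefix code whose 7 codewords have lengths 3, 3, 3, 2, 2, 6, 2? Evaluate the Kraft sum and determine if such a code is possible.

1.140625; no

With common denominator 2^6 = 64: Σ 2^(−ℓᵢ) = 8/64 + 8/64 + 8/64 + 16/64 + 16/64 + 1/64 + 16/64 = 73/64 = 1.140625.
Kraft's inequality requires Σ ≤ 1; here Σ = 1.140625 > 1, so no such prefix code exists.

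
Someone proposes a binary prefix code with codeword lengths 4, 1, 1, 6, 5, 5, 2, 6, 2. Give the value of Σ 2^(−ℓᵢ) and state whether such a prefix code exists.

1.65625; no

With common denominator 2^6 = 64: Σ 2^(−ℓᵢ) = 4/64 + 32/64 + 32/64 + 1/64 + 2/64 + 2/64 + 16/64 + 1/64 + 16/64 = 106/64 = 1.65625.
Kraft's inequality requires Σ ≤ 1; here Σ = 1.65625 > 1, so no such prefix code exists.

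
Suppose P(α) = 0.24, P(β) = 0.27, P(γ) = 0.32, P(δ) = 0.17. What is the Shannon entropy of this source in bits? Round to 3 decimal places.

1.965 bits

H = −Σ pᵢ log₂ pᵢ.
−0.24·log₂(0.24) = 0.4941
−0.27·log₂(0.27) = 0.5100
−0.32·log₂(0.32) = 0.5260
−0.17·log₂(0.17) = 0.4346
Sum ≈ 1.9648 → 1.965 bits.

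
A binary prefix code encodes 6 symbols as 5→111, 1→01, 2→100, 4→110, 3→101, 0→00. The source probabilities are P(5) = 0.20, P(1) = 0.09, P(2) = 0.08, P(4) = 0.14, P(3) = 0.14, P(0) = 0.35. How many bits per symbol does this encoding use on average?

L̄ = Σ pᵢ·ℓᵢ = 0.20·3 + 0.09·2 + 0.08·3 + 0.14·3 + 0.14·3 + 0.35·2 = 2.56 bits/symbol.

2.56 bits/symbol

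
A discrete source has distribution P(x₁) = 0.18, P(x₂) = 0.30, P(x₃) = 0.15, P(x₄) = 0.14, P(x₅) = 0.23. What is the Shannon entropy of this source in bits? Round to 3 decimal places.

H = −Σ pᵢ log₂ pᵢ.
−0.18·log₂(0.18) = 0.4453
−0.30·log₂(0.30) = 0.5211
−0.15·log₂(0.15) = 0.4105
−0.14·log₂(0.14) = 0.3971
−0.23·log₂(0.23) = 0.4877
Sum ≈ 2.2617 → 2.262 bits.

2.262 bits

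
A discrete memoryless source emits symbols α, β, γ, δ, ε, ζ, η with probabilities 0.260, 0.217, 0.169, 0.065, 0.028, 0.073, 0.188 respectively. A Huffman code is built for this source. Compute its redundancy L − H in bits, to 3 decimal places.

0.047 bits

Entropy H = −Σ p log₂ p ≈ 2.5468 bits.
Huffman merges: 7/250+13/200→93/1000; 73/1000+93/1000→83/500; 83/500+169/1000→67/200; 47/250+217/1000→81/200; 13/50+67/200→119/200; 81/200+119/200→1. L = 1297/500 ≈ 2.5940.
L − H = 2.5940 − 2.5468 = 0.047 bits.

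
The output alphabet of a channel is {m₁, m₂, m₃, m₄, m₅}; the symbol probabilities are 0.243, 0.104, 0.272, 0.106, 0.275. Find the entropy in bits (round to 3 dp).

H = −Σ pᵢ log₂ pᵢ.
−0.243·log₂(0.243) = 0.4960
−0.104·log₂(0.104) = 0.3396
−0.272·log₂(0.272) = 0.5109
−0.106·log₂(0.106) = 0.3432
−0.275·log₂(0.275) = 0.5122
Sum ≈ 2.2019 → 2.202 bits.

2.202 bits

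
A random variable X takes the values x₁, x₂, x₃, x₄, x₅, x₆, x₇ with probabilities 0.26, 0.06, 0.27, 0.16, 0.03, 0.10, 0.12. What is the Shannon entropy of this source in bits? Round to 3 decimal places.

2.533 bits

H = −Σ pᵢ log₂ pᵢ.
−0.26·log₂(0.26) = 0.5053
−0.06·log₂(0.06) = 0.2435
−0.27·log₂(0.27) = 0.5100
−0.16·log₂(0.16) = 0.4230
−0.03·log₂(0.03) = 0.1518
−0.10·log₂(0.10) = 0.3322
−0.12·log₂(0.12) = 0.3671
Sum ≈ 2.5329 → 2.533 bits.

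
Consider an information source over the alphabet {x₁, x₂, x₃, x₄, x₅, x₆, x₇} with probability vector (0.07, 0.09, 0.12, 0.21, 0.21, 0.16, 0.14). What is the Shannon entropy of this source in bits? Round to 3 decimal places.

2.714 bits

H = −Σ pᵢ log₂ pᵢ.
−0.07·log₂(0.07) = 0.2686
−0.09·log₂(0.09) = 0.3127
−0.12·log₂(0.12) = 0.3671
−0.21·log₂(0.21) = 0.4728
−0.21·log₂(0.21) = 0.4728
−0.16·log₂(0.16) = 0.4230
−0.14·log₂(0.14) = 0.3971
Sum ≈ 2.7140 → 2.714 bits.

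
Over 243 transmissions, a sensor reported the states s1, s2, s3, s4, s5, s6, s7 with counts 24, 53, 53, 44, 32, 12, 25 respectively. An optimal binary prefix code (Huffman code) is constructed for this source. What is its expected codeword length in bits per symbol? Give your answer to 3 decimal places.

Probabilities are the counts divided by 243.
Repeatedly combine the two least-probable nodes; the expected code length is the sum of the merged weights.
merge 4/81 + 8/81 → 4/27
merge 25/243 + 32/243 → 19/81
merge 4/27 + 44/243 → 80/243
merge 53/243 + 53/243 → 106/243
merge 19/81 + 80/243 → 137/243
merge 106/243 + 137/243 → 1
L = 4/27 + 19/81 + 80/243 + 106/243 + 137/243 + 1 = 659/243 ≈ 2.712 bits/symbol.

2.712 bits/symbol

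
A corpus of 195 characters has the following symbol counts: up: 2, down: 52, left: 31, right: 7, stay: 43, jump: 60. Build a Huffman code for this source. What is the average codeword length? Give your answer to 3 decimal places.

2.251 bits/symbol

Probabilities are the counts divided by 195.
Repeatedly combine the two least-probable nodes; the expected code length is the sum of the merged weights.
merge 2/195 + 7/195 → 3/65
merge 3/65 + 31/195 → 8/39
merge 8/39 + 43/195 → 83/195
merge 4/15 + 4/13 → 112/195
merge 83/195 + 112/195 → 1
L = 3/65 + 8/39 + 83/195 + 112/195 + 1 = 439/195 ≈ 2.251 bits/symbol.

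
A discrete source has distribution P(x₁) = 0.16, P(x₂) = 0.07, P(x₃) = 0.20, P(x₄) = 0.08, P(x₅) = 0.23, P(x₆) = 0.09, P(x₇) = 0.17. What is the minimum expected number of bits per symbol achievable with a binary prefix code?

2.72 bits/symbol

Repeatedly combine the two least-probable nodes; the expected code length is the sum of the merged weights.
merge 7/100 + 2/25 → 3/20
merge 9/100 + 3/20 → 6/25
merge 4/25 + 17/100 → 33/100
merge 1/5 + 23/100 → 43/100
merge 6/25 + 33/100 → 57/100
merge 43/100 + 57/100 → 1
L = 3/20 + 6/25 + 33/100 + 43/100 + 57/100 + 1 = 68/25 = 2.72 bits/symbol.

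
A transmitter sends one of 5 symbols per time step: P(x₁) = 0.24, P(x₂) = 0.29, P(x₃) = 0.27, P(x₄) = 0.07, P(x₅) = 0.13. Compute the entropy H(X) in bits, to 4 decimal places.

2.1733 bits

H = −Σ pᵢ log₂ pᵢ.
−0.24·log₂(0.24) = 0.4941
−0.29·log₂(0.29) = 0.5179
−0.27·log₂(0.27) = 0.5100
−0.07·log₂(0.07) = 0.2686
−0.13·log₂(0.13) = 0.3826
Sum ≈ 2.1733 → 2.1733 bits.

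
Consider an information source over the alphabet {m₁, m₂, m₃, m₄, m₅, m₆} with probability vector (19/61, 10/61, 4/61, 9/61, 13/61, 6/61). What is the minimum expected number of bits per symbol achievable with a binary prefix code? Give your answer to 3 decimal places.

Repeatedly combine the two least-probable nodes; the expected code length is the sum of the merged weights.
merge 4/61 + 6/61 → 10/61
merge 9/61 + 10/61 → 19/61
merge 10/61 + 13/61 → 23/61
merge 19/61 + 19/61 → 38/61
merge 23/61 + 38/61 → 1
L = 10/61 + 19/61 + 23/61 + 38/61 + 1 = 151/61 ≈ 2.475 bits/symbol.

2.475 bits/symbol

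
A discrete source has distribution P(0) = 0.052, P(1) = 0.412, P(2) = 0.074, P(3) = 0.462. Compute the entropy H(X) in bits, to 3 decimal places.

1.542 bits

H = −Σ pᵢ log₂ pᵢ.
−0.052·log₂(0.052) = 0.2218
−0.412·log₂(0.412) = 0.5271
−0.074·log₂(0.074) = 0.2780
−0.462·log₂(0.462) = 0.5147
Sum ≈ 1.5415 → 1.542 bits.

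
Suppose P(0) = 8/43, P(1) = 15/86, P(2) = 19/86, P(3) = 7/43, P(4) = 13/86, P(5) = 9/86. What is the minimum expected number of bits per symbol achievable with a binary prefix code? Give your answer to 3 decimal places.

2.593 bits/symbol

Repeatedly combine the two least-probable nodes; the expected code length is the sum of the merged weights.
merge 9/86 + 13/86 → 11/43
merge 7/43 + 15/86 → 29/86
merge 8/43 + 19/86 → 35/86
merge 11/43 + 29/86 → 51/86
merge 35/86 + 51/86 → 1
L = 11/43 + 29/86 + 35/86 + 51/86 + 1 = 223/86 ≈ 2.593 bits/symbol.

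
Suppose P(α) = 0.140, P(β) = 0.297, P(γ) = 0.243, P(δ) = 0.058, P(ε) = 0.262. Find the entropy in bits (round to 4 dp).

H = −Σ pᵢ log₂ pᵢ.
−0.140·log₂(0.140) = 0.3971
−0.297·log₂(0.297) = 0.5202
−0.243·log₂(0.243) = 0.4960
−0.058·log₂(0.058) = 0.2383
−0.262·log₂(0.262) = 0.5063
Sum ≈ 2.1578 → 2.1578 bits.

2.1578 bits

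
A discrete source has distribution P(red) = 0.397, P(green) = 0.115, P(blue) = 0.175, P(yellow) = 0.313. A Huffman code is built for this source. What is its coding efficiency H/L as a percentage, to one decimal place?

97.9%

Entropy H = −Σ p log₂ p ≈ 1.8525 bits.
Huffman merges: 23/200+7/40→29/100; 29/100+313/1000→603/1000; 397/1000+603/1000→1. L = 1893/1000 ≈ 1.8930.
Efficiency = H/L = 1.8525/1.8930 = 97.9%.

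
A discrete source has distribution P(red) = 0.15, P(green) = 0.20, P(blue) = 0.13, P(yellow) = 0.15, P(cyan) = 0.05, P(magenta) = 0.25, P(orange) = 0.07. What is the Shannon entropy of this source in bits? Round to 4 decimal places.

H = −Σ pᵢ log₂ pᵢ.
−0.15·log₂(0.15) = 0.4105
−0.20·log₂(0.20) = 0.4644
−0.13·log₂(0.13) = 0.3826
−0.15·log₂(0.15) = 0.4105
−0.05·log₂(0.05) = 0.2161
−0.25·log₂(0.25) = 0.5000
−0.07·log₂(0.07) = 0.2686
Sum ≈ 2.6528 → 2.6528 bits.

2.6528 bits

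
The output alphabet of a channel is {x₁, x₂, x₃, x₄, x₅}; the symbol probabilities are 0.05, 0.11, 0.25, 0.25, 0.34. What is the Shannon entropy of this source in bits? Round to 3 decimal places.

2.096 bits

H = −Σ pᵢ log₂ pᵢ.
−0.05·log₂(0.05) = 0.2161
−0.11·log₂(0.11) = 0.3503
−0.25·log₂(0.25) = 0.5000
−0.25·log₂(0.25) = 0.5000
−0.34·log₂(0.34) = 0.5292
Sum ≈ 2.0956 → 2.096 bits.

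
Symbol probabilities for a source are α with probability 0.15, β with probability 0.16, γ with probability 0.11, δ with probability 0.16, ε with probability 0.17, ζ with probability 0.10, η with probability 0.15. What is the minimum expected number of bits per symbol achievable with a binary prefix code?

2.83 bits/symbol

Repeatedly combine the two least-probable nodes; the expected code length is the sum of the merged weights.
merge 1/10 + 11/100 → 21/100
merge 3/20 + 3/20 → 3/10
merge 4/25 + 4/25 → 8/25
merge 17/100 + 21/100 → 19/50
merge 3/10 + 8/25 → 31/50
merge 19/50 + 31/50 → 1
L = 21/100 + 3/10 + 8/25 + 19/50 + 31/50 + 1 = 283/100 = 2.83 bits/symbol.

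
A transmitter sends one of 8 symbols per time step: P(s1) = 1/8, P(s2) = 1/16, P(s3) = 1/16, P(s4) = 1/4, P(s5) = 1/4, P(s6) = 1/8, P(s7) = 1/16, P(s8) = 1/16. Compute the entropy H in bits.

Each probability is a power of 1/2, so log₂(1/p) is an integer.
H = Σ p·log₂(1/p) = 1/8·3 + 1/16·4 + 1/16·4 + 1/4·2 + 1/4·2 + 1/8·3 + 1/16·4 + 1/16·4 = 2.75 bits.

2.75 bits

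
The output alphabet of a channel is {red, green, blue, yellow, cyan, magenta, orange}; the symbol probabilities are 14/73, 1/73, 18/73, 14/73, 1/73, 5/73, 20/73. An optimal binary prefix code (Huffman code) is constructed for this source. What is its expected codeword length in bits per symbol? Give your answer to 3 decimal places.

2.411 bits/symbol

Repeatedly combine the two least-probable nodes; the expected code length is the sum of the merged weights.
merge 1/73 + 1/73 → 2/73
merge 2/73 + 5/73 → 7/73
merge 7/73 + 14/73 → 21/73
merge 14/73 + 18/73 → 32/73
merge 20/73 + 21/73 → 41/73
merge 32/73 + 41/73 → 1
L = 2/73 + 7/73 + 21/73 + 32/73 + 41/73 + 1 = 176/73 ≈ 2.411 bits/symbol.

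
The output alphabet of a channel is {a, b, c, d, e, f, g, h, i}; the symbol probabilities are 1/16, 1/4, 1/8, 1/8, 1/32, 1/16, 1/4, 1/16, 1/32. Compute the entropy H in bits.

2.8125 bits

Each probability is a power of 1/2, so log₂(1/p) is an integer.
H = Σ p·log₂(1/p) = 1/16·4 + 1/4·2 + 1/8·3 + 1/8·3 + 1/32·5 + 1/16·4 + 1/4·2 + 1/16·4 + 1/32·5 = 2.8125 bits.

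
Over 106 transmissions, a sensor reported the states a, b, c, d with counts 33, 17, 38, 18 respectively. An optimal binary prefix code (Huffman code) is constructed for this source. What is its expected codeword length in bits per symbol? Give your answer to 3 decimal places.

Probabilities are the counts divided by 106.
Repeatedly combine the two least-probable nodes; the expected code length is the sum of the merged weights.
merge 17/106 + 9/53 → 35/106
merge 33/106 + 35/106 → 34/53
merge 19/53 + 34/53 → 1
L = 35/106 + 34/53 + 1 = 209/106 ≈ 1.972 bits/symbol.

1.972 bits/symbol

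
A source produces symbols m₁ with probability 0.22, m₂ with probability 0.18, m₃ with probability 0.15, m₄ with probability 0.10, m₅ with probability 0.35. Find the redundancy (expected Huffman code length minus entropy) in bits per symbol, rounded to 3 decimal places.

Entropy H = −Σ p log₂ p ≈ 2.1987 bits.
Huffman merges: 1/10+3/20→1/4; 9/50+11/50→2/5; 1/4+7/20→3/5; 2/5+3/5→1. L = 9/4 ≈ 2.2500.
L − H = 2.2500 − 2.1987 = 0.051 bits.

0.051 bits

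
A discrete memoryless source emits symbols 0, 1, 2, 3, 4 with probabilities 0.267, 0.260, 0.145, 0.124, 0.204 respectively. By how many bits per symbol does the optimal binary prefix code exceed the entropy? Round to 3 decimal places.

Entropy H = −Σ p log₂ p ≈ 2.2592 bits.
Huffman merges: 31/250+29/200→269/1000; 51/250+13/50→58/125; 267/1000+269/1000→67/125; 58/125+67/125→1. L = 2269/1000 ≈ 2.2690.
L − H = 2.2690 − 2.2592 = 0.010 bits.

0.010 bits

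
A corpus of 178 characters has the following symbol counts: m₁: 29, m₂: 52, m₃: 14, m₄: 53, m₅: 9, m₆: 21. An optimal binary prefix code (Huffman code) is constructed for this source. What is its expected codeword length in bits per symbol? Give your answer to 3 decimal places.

Probabilities are the counts divided by 178.
Repeatedly combine the two least-probable nodes; the expected code length is the sum of the merged weights.
merge 9/178 + 7/89 → 23/178
merge 21/178 + 23/178 → 22/89
merge 29/178 + 22/89 → 73/178
merge 26/89 + 53/178 → 105/178
merge 73/178 + 105/178 → 1
L = 23/178 + 22/89 + 73/178 + 105/178 + 1 = 423/178 ≈ 2.376 bits/symbol.

2.376 bits/symbol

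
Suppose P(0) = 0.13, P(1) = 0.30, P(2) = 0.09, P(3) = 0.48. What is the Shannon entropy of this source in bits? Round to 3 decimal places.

1.725 bits

H = −Σ pᵢ log₂ pᵢ.
−0.13·log₂(0.13) = 0.3826
−0.30·log₂(0.30) = 0.5211
−0.09·log₂(0.09) = 0.3127
−0.48·log₂(0.48) = 0.5083
Sum ≈ 1.7247 → 1.725 bits.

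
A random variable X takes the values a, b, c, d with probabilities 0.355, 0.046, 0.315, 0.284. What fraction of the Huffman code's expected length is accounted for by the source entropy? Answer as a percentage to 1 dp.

Entropy H = −Σ p log₂ p ≈ 1.7755 bits.
Huffman merges: 23/500+71/250→33/100; 63/200+33/100→129/200; 71/200+129/200→1. L = 79/40 ≈ 1.9750.
Efficiency = H/L = 1.7755/1.9750 = 89.9%.

89.9%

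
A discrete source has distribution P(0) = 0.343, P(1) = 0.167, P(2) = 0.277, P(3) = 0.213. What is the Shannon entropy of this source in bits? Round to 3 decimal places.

H = −Σ pᵢ log₂ pᵢ.
−0.343·log₂(0.343) = 0.5295
−0.167·log₂(0.167) = 0.4312
−0.277·log₂(0.277) = 0.5130
−0.213·log₂(0.213) = 0.4752
Sum ≈ 1.9489 → 1.949 bits.

1.949 bits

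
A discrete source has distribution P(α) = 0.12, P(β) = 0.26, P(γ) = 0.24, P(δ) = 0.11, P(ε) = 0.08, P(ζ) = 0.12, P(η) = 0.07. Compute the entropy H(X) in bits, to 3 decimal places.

H = −Σ pᵢ log₂ pᵢ.
−0.12·log₂(0.12) = 0.3671
−0.26·log₂(0.26) = 0.5053
−0.24·log₂(0.24) = 0.4941
−0.11·log₂(0.11) = 0.3503
−0.08·log₂(0.08) = 0.2915
−0.12·log₂(0.12) = 0.3671
−0.07·log₂(0.07) = 0.2686
Sum ≈ 2.6439 → 2.644 bits.

2.644 bits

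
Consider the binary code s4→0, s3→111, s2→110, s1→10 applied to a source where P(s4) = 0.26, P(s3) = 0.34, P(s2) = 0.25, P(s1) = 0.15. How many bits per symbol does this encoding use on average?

L̄ = Σ pᵢ·ℓᵢ = 0.26·1 + 0.34·3 + 0.25·3 + 0.15·2 = 2.33 bits/symbol.

2.33 bits/symbol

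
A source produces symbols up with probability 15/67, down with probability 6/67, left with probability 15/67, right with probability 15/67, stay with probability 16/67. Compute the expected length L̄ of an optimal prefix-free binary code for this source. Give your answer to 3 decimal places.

Repeatedly combine the two least-probable nodes; the expected code length is the sum of the merged weights.
merge 6/67 + 15/67 → 21/67
merge 15/67 + 15/67 → 30/67
merge 16/67 + 21/67 → 37/67
merge 30/67 + 37/67 → 1
L = 21/67 + 30/67 + 37/67 + 1 = 155/67 ≈ 2.313 bits/symbol.

2.313 bits/symbol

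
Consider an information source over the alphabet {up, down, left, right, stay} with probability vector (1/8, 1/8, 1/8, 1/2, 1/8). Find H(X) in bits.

Each probability is a power of 1/2, so log₂(1/p) is an integer.
H = Σ p·log₂(1/p) = 1/8·3 + 1/8·3 + 1/8·3 + 1/2·1 + 1/8·3 = 2 bits.

2 bits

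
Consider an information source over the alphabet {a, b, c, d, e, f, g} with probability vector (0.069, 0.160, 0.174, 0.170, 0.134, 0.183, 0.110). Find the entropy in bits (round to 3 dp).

H = −Σ pᵢ log₂ pᵢ.
−0.069·log₂(0.069) = 0.2662
−0.160·log₂(0.160) = 0.4230
−0.174·log₂(0.174) = 0.4390
−0.170·log₂(0.170) = 0.4346
−0.134·log₂(0.134) = 0.3886
−0.183·log₂(0.183) = 0.4484
−0.110·log₂(0.110) = 0.3503
Sum ≈ 2.7499 → 2.750 bits.

2.750 bits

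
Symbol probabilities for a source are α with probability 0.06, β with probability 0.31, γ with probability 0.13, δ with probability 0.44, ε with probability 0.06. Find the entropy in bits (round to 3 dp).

H = −Σ pᵢ log₂ pᵢ.
−0.06·log₂(0.06) = 0.2435
−0.31·log₂(0.31) = 0.5238
−0.13·log₂(0.13) = 0.3826
−0.44·log₂(0.44) = 0.5211
−0.06·log₂(0.06) = 0.2435
Sum ≈ 1.9147 → 1.915 bits.

1.915 bits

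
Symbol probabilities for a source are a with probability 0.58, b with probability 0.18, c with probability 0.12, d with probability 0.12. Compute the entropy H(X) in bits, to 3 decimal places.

1.635 bits

H = −Σ pᵢ log₂ pᵢ.
−0.58·log₂(0.58) = 0.4558
−0.18·log₂(0.18) = 0.4453
−0.12·log₂(0.12) = 0.3671
−0.12·log₂(0.12) = 0.3671
Sum ≈ 1.6352 → 1.635 bits.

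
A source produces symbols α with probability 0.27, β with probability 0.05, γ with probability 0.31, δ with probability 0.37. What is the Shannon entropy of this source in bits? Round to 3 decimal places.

1.781 bits

H = −Σ pᵢ log₂ pᵢ.
−0.27·log₂(0.27) = 0.5100
−0.05·log₂(0.05) = 0.2161
−0.31·log₂(0.31) = 0.5238
−0.37·log₂(0.37) = 0.5307
Sum ≈ 1.7806 → 1.781 bits.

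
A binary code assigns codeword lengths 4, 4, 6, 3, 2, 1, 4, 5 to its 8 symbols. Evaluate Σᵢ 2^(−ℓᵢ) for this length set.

1.109375

With common denominator 2^6 = 64: Σ 2^(−ℓᵢ) = 4/64 + 4/64 + 1/64 + 8/64 + 16/64 + 32/64 + 4/64 + 2/64 = 71/64 = 1.109375.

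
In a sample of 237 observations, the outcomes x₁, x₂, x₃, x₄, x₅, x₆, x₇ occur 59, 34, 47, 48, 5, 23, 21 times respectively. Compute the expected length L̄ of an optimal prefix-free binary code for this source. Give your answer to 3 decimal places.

2.658 bits/symbol

Probabilities are the counts divided by 237.
Repeatedly combine the two least-probable nodes; the expected code length is the sum of the merged weights.
merge 5/237 + 7/79 → 26/237
merge 23/237 + 26/237 → 49/237
merge 34/237 + 47/237 → 27/79
merge 16/79 + 49/237 → 97/237
merge 59/237 + 27/79 → 140/237
merge 97/237 + 140/237 → 1
L = 26/237 + 49/237 + 27/79 + 97/237 + 140/237 + 1 = 210/79 ≈ 2.658 bits/symbol.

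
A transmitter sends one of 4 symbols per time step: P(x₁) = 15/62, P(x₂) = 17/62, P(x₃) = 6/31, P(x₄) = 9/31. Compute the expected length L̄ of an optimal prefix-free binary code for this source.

2 bits/symbol

Repeatedly combine the two least-probable nodes; the expected code length is the sum of the merged weights.
merge 6/31 + 15/62 → 27/62
merge 17/62 + 9/31 → 35/62
merge 27/62 + 35/62 → 1
L = 27/62 + 35/62 + 1 = 2 bits/symbol.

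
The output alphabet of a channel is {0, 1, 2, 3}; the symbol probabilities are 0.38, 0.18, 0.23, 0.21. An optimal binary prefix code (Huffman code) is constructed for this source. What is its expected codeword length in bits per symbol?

Repeatedly combine the two least-probable nodes; the expected code length is the sum of the merged weights.
merge 9/50 + 21/100 → 39/100
merge 23/100 + 19/50 → 61/100
merge 39/100 + 61/100 → 1
L = 39/100 + 61/100 + 1 = 2 bits/symbol.

2 bits/symbol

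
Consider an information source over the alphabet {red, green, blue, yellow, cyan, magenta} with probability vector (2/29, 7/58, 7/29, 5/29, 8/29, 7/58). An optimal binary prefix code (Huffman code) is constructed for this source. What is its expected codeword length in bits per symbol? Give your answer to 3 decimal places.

2.483 bits/symbol

Repeatedly combine the two least-probable nodes; the expected code length is the sum of the merged weights.
merge 2/29 + 7/58 → 11/58
merge 7/58 + 5/29 → 17/58
merge 11/58 + 7/29 → 25/58
merge 8/29 + 17/58 → 33/58
merge 25/58 + 33/58 → 1
L = 11/58 + 17/58 + 25/58 + 33/58 + 1 = 72/29 ≈ 2.483 bits/symbol.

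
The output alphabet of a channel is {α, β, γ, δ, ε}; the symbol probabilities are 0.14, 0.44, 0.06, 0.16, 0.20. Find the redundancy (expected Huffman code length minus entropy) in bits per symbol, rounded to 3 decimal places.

Entropy H = −Σ p log₂ p ≈ 2.0492 bits.
Huffman merges: 3/50+7/50→1/5; 4/25+1/5→9/25; 1/5+9/25→14/25; 11/25+14/25→1. L = 53/25 ≈ 2.1200.
L − H = 2.1200 − 2.0492 = 0.071 bits.

0.071 bits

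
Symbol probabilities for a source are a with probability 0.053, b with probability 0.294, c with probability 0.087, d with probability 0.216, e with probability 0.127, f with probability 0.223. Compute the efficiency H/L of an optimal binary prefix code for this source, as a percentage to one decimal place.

99.2%

Entropy H = −Σ p log₂ p ≈ 2.3887 bits.
Huffman merges: 53/1000+87/1000→7/50; 127/1000+7/50→267/1000; 27/125+223/1000→439/1000; 267/1000+147/500→561/1000; 439/1000+561/1000→1. L = 2407/1000 ≈ 2.4070.
Efficiency = H/L = 2.3887/2.4070 = 99.2%.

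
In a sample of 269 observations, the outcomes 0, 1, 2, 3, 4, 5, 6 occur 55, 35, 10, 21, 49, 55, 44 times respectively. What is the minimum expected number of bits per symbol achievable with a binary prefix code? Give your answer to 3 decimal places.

Probabilities are the counts divided by 269.
Repeatedly combine the two least-probable nodes; the expected code length is the sum of the merged weights.
merge 10/269 + 21/269 → 31/269
merge 31/269 + 35/269 → 66/269
merge 44/269 + 49/269 → 93/269
merge 55/269 + 55/269 → 110/269
merge 66/269 + 93/269 → 159/269
merge 110/269 + 159/269 → 1
L = 31/269 + 66/269 + 93/269 + 110/269 + 159/269 + 1 = 728/269 ≈ 2.706 bits/symbol.

2.706 bits/symbol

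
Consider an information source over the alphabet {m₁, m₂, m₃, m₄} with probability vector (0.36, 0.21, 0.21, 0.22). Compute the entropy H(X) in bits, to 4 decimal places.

H = −Σ pᵢ log₂ pᵢ.
−0.36·log₂(0.36) = 0.5306
−0.21·log₂(0.21) = 0.4728
−0.21·log₂(0.21) = 0.4728
−0.22·log₂(0.22) = 0.4806
Sum ≈ 1.9568 → 1.9568 bits.

1.9568 bits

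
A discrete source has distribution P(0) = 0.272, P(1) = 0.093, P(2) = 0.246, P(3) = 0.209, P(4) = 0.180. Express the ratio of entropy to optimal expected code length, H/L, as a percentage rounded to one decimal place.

98.8%

Entropy H = −Σ p log₂ p ≈ 2.2446 bits.
Huffman merges: 93/1000+9/50→273/1000; 209/1000+123/500→91/200; 34/125+273/1000→109/200; 91/200+109/200→1. L = 2273/1000 ≈ 2.2730.
Efficiency = H/L = 2.2446/2.2730 = 98.8%.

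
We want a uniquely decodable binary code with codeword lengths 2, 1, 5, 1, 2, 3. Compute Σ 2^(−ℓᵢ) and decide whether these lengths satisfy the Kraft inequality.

With common denominator 2^5 = 32: Σ 2^(−ℓᵢ) = 8/32 + 16/32 + 1/32 + 16/32 + 8/32 + 4/32 = 53/32 = 1.65625.
Kraft's inequality requires Σ ≤ 1; here Σ = 1.65625 > 1, so no such prefix code exists.

1.65625; no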